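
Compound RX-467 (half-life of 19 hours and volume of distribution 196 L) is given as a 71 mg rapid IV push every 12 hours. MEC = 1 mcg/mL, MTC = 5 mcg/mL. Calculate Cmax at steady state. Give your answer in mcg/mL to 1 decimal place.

k = ln2/t½ = ln2/19 ≈ 0.036481 h⁻¹; fraction remaining f = e^(−kτ) = e^(−0.036481×12) ≈ 0.6455.
At steady state, accumulation factor R = 1/(1 − e^(−kτ)) ≈ 2.8209.
Each bolus raises the concentration by D/Vd = 71/196 ≈ 0.362 mcg/mL.
Steady-state peak Cmax,ss = C₀·R ≈ 0.362 × 2.8209 ≈ 1.021 mcg/mL.
Peak 1.0 mcg/mL vs MTC 5 mcg/mL: below toxic threshold.

1.0 mcg/mL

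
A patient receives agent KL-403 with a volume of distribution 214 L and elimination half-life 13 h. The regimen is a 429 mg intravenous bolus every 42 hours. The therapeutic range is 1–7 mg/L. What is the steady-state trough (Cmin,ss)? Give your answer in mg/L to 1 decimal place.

Over one 42-h interval, 42/13 ≈ 3.2308 half-lives elapse, leaving f ≈ 0.1065 of each dose.
Accumulation ratio R = 1/(1 − f) ≈ 1/0.8935 ≈ 1.1192.
Single-dose peak C₀ = D/Vd = 429/214 ≈ 2.005 mg/L.
Steady-state peak Cmax,ss = C₀·R ≈ 2.005 × 1.1192 ≈ 2.244 mg/L.
Steady-state trough Cmin,ss = Cmax,ss·f ≈ 2.244 × 0.1065 ≈ 0.239 mg/L.
Trough 0.2 mg/L vs MEC 1 mg/L: subtherapeutic.

0.2 mg/L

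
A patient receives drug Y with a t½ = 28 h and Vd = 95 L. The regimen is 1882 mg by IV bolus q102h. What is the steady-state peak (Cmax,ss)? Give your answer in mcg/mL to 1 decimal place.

τ/t½ = 102/28 ≈ 3.6429, so fraction remaining f = (1/2)^(102/28) ≈ 0.0801.
Accumulation ratio R = 1/(1 − f) ≈ 1/0.9199 ≈ 1.0871.
Single-dose peak C₀ = D/Vd = 1882/95 ≈ 19.811 mcg/mL.
Cmax,ss = C₀/(1 − f) ≈ 19.811/0.9199 ≈ 21.536 mcg/mL.

21.5 mcg/mL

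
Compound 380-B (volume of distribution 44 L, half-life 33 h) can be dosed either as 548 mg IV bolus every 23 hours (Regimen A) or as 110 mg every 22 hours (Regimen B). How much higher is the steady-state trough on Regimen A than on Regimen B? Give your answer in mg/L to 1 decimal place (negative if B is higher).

15.8 mg/L

Regimen A: f = (1/2)^(23/33) ≈ 0.6169; Cmin,ss = (548/44)·f/(1−f) ≈ 20.055 mg/L.
Regimen B: f = (1/2)^(22/33) ≈ 0.6300; Cmin,ss = (110/44)·f/(1−f) ≈ 4.257 mg/L.
Difference ≈ 20.055 − 4.257 ≈ 15.798 mg/L.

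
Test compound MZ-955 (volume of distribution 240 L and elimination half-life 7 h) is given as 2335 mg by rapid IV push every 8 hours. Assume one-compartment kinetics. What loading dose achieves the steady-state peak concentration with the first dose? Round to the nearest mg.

f = (1/2)^(8/7) ≈ 0.452862; accumulation ratio R = 1/(1−f) ≈ 1.82769.
Loading dose to hit Cmax,ss on first dose: D_load = D_maint·R ≈ 2335 × 1.82769 ≈ 4267.66 mg.

4268 mg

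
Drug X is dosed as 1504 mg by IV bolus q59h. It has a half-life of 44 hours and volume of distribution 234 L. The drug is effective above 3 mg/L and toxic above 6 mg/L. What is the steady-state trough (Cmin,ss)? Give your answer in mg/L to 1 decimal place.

4.2 mg/L

τ/t½ = 59/44 ≈ 1.3409, so fraction remaining f = (1/2)^(59/44) ≈ 0.3948.
At steady state, accumulation factor R = 1/(1 − e^(−kτ)) ≈ 1.6523.
Single-dose peak C₀ = D/Vd = 1504/234 ≈ 6.427 mg/L.
Cmax,ss = C₀/(1 − f) ≈ 6.427/0.6052 ≈ 10.620 mg/L.
Steady-state trough Cmin,ss = Cmax,ss·f ≈ 10.620 × 0.3948 ≈ 4.193 mg/L.
Trough 4.2 mg/L vs MEC 3 mg/L: adequate.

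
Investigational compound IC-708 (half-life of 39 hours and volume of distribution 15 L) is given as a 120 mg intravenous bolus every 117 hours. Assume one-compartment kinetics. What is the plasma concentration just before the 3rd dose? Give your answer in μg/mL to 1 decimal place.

f = (1/2)^(τ/t½) = (1/2)^(117/39) ≈ 0.1250.
C₀ = D/Vd = 120/15 ≈ 8.000 μg/mL.
Before the 3rd dose, 2 doses have been given. Superposition: Cmin = C₀·(f + f²).
≈ 8.000 × (0.1250 + 0.0156) ≈ 8.000 × 0.1406 ≈ 1.125 μg/mL.

1.1 μg/mL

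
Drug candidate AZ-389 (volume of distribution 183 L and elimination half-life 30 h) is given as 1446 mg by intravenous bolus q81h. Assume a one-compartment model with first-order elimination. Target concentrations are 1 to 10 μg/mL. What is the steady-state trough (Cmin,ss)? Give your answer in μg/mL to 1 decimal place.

τ/t½ = 81/30 ≈ 2.7, so fraction remaining f = (1/2)^(81/30) ≈ 0.1539.
At steady state, accumulation factor R = 1/(1 − e^(−kτ)) ≈ 1.1819.
Each bolus raises the concentration by D/Vd = 1446/183 ≈ 7.902 μg/mL.
Cmax,ss = C₀/(1 − f) ≈ 7.902/0.8461 ≈ 9.339 μg/mL.
One interval later, Cmin,ss = Cmax,ss·e^(−kτ) ≈ 9.339 × 0.1539 ≈ 1.437 μg/mL.
Trough 1.4 μg/mL vs MEC 1 μg/mL: adequate.

1.4 μg/mL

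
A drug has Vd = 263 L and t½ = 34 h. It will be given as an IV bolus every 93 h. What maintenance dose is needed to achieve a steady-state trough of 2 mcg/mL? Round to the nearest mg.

2977 mg

τ/t½ = 93/34 ≈ 2.7353, so f = (1/2)^(93/34) ≈ 0.150174.
Cmin,ss = (D/Vd)·f/(1−f), so D = Cmin,ss·Vd·(1−f)/f.
D = 2 × 263 × (1−f)/f ≈ 2 × 263 × 5.65894 ≈ 2976.60 mg.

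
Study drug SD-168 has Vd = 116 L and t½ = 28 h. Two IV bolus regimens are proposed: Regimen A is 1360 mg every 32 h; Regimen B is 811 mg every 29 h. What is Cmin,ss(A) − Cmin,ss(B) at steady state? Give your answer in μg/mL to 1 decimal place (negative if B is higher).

Regimen A: f = (1/2)^(32/28) ≈ 0.4529; Cmin,ss = (1360/116)·f/(1−f) ≈ 9.705 μg/mL.
Regimen B: f = (1/2)^(29/28) ≈ 0.4878; Cmin,ss = (811/116)·f/(1−f) ≈ 6.658 μg/mL.
Difference ≈ 9.705 − 6.658 ≈ 3.047 μg/mL.

3.0 μg/mL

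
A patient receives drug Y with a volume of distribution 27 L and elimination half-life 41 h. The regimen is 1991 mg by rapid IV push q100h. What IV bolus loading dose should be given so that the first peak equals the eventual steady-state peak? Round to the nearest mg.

2441 mg

f = (1/2)^(100/41) ≈ 0.184408; accumulation ratio R = 1/(1−f) ≈ 1.22610.
Loading dose to hit Cmax,ss on first dose: D_load = D_maint·R ≈ 1991 × 1.22610 ≈ 2441.17 mg.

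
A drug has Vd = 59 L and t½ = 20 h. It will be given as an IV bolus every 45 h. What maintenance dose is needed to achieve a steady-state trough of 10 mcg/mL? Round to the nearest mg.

τ/t½ = 45/20 ≈ 2.25, so f = (1/2)^(45/20) ≈ 0.210224.
Cmin,ss = (D/Vd)·f/(1−f), so D = Cmin,ss·Vd·(1−f)/f.
D = 10 × 59 × (1−f)/f ≈ 10 × 59 × 3.75683 ≈ 2216.53 mg.

2217 mg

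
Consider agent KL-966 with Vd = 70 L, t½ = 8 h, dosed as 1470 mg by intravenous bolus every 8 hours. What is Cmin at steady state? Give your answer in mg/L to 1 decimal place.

τ = 8 h = 1 half-life, so f = (1/2)^1 = 0.5.
Accumulation ratio R = 1/(1 − f) = 1/0.5 = 2/1.
Single-dose peak C₀ = D/Vd = 1470/70 = 21 mg/L.
Steady-state peak Cmax,ss = C₀·R = 21 × 2/1 ≈ 42.000 mg/L.
Steady-state trough Cmin,ss = Cmax,ss·f ≈ 42.000 × 0.5 ≈ 21.000 mg/L.

21.0 mg/L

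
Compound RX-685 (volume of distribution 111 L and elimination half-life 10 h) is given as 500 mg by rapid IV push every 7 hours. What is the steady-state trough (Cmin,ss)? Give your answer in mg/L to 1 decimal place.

7.2 mg/L

k = ln2/t½ = ln2/10 ≈ 0.069315 h⁻¹; fraction remaining f = e^(−kτ) = e^(−0.069315×7) ≈ 0.6156.
Accumulation ratio R = 1/(1 − f) ≈ 1/0.3844 ≈ 2.6015.
Single-dose peak C₀ = D/Vd = 500/111 ≈ 4.505 mg/L.
Cmax,ss = C₀/(1 − f) ≈ 4.505/0.3844 ≈ 11.720 mg/L.
One interval later, Cmin,ss = Cmax,ss·e^(−kτ) ≈ 11.720 × 0.6156 ≈ 7.215 mg/L.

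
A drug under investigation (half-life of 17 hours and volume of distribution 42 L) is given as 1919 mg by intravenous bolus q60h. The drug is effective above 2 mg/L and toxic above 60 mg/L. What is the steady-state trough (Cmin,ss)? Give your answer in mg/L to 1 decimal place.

τ/t½ = 60/17 ≈ 3.5294, so fraction remaining f = (1/2)^(60/17) ≈ 0.0866.
Each bolus raises the concentration by D/Vd = 1919/42 ≈ 45.690 mg/L.
Steady-state trough Cmin,ss = C₀·f/(1−f) ≈ 45.690 × 0.0866/0.9134 ≈ 4.332 mg/L.
Trough 4.3 mg/L vs MEC 2 mg/L: adequate.

4.3 mg/L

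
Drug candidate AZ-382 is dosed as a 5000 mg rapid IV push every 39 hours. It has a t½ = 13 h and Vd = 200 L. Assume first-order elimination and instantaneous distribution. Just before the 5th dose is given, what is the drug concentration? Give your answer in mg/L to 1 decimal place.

f = (1/2)^(τ/t½) = (1/2)^(39/13) ≈ 0.1250.
C₀ = D/Vd = 5000/200 ≈ 25.000 mg/L.
Before the 5th dose, 4 doses have been given. Superposition: Cmin = C₀·(f + f² + … + f^4).
≈ 25.000 × (0.1250 + 0.0156 + 0.0020 + 0.0002) ≈ 25.000 × 0.1428 ≈ 3.570 mg/L.

3.6 mg/L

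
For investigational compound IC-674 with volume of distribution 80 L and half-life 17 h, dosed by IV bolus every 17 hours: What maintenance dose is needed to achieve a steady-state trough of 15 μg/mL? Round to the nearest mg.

τ/t½ = 17/17 ≈ 1, so f = (1/2)^(17/17) ≈ 0.500000.
Cmin,ss = (D/Vd)·f/(1−f), so D = Cmin,ss·Vd·(1−f)/f.
D = 15 × 80 × (1−f)/f ≈ 15 × 80 × 1.00000 ≈ 1200.00 mg.

1200 mg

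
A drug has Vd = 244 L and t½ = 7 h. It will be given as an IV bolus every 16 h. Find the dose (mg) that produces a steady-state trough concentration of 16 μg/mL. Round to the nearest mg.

τ/t½ = 16/7 ≈ 2.2857, so f = (1/2)^(16/7) ≈ 0.205084.
Cmin,ss = (D/Vd)·f/(1−f), so D = Cmin,ss·Vd·(1−f)/f.
D = 16 × 244 × (1−f)/f ≈ 16 × 244 × 3.87605 ≈ 15132.10 mg.

15132 mg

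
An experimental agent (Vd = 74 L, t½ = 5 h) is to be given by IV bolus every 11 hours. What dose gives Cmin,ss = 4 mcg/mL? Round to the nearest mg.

1064 mg

τ/t½ = 11/5 ≈ 2.2, so f = (1/2)^(11/5) ≈ 0.217638.
Cmin,ss = (D/Vd)·f/(1−f), so D = Cmin,ss·Vd·(1−f)/f.
D = 4 × 74 × (1−f)/f ≈ 4 × 74 × 3.59479 ≈ 1064.06 mg.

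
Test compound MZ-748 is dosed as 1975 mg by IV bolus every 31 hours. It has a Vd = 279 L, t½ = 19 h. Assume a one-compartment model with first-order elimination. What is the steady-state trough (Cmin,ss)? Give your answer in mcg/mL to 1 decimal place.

k = ln2/t½ = ln2/19 ≈ 0.036481 h⁻¹; fraction remaining f = e^(−kτ) = e^(−0.036481×31) ≈ 0.3227.
Accumulation ratio R = 1/(1 − f) ≈ 1/0.6773 ≈ 1.4765.
Single-dose peak C₀ = D/Vd = 1975/279 ≈ 7.079 mcg/mL.
Cmax,ss = C₀/(1 − f) ≈ 7.079/0.6773 ≈ 10.452 mcg/mL.
One interval later, Cmin,ss = Cmax,ss·e^(−kτ) ≈ 10.452 × 0.3227 ≈ 3.373 mcg/mL.

3.4 mcg/mL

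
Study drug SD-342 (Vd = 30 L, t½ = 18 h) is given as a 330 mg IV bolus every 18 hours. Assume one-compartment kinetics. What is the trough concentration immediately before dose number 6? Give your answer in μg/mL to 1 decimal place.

f = (1/2)^(τ/t½) = (1/2)^(18/18) ≈ 0.5000.
C₀ = D/Vd = 330/30 ≈ 11.000 μg/mL.
Before the 6th dose, 5 doses have been given. Superposition: Cmin = C₀·(f + f² + … + f^5).
≈ 11.000 × (0.5000 + 0.2500 + 0.1250 + 0.0625 + 0.0313) ≈ 11.000 × 0.9688 ≈ 10.657 μg/mL.

10.7 μg/mL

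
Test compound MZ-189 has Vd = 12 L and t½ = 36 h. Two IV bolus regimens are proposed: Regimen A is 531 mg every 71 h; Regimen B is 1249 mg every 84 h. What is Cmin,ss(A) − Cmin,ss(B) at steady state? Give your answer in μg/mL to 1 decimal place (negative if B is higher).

Regimen A: f = (1/2)^(71/36) ≈ 0.2549; Cmin,ss = (531/12)·f/(1−f) ≈ 15.138 μg/mL.
Regimen B: f = (1/2)^(84/36) ≈ 0.1984; Cmin,ss = (1249/12)·f/(1−f) ≈ 25.761 μg/mL.
Difference ≈ 15.138 − 25.761 ≈ -10.623 μg/mL.

-10.6 μg/mL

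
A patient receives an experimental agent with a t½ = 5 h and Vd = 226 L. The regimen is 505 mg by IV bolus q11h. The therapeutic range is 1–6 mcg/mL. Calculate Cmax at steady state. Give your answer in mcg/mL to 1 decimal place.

τ/t½ = 11/5 ≈ 2.2, so fraction remaining f = (1/2)^(11/5) ≈ 0.2176.
At steady state, accumulation factor R = 1/(1 − e^(−kτ)) ≈ 1.2781.
Each bolus raises the concentration by D/Vd = 505/226 ≈ 2.235 mcg/mL.
Steady-state peak Cmax,ss = C₀·R ≈ 2.235 × 1.2781 ≈ 2.857 mcg/mL.
Peak 2.9 mcg/mL vs MTC 6 mcg/mL: below toxic threshold.

2.9 mcg/mL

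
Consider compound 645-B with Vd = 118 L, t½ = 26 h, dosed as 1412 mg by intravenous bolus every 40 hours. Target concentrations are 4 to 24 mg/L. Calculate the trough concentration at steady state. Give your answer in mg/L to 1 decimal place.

Over one 40-h interval, 40/26 ≈ 1.5385 half-lives elapse, leaving f ≈ 0.3443 of each dose.
Each bolus raises the concentration by D/Vd = 1412/118 ≈ 11.966 mg/L.
Steady-state trough Cmin,ss = C₀·f/(1−f) ≈ 11.966 × 0.3443/0.6557 ≈ 6.283 mg/L.
Trough 6.3 mg/L vs MEC 4 mg/L: adequate.

6.3 mg/L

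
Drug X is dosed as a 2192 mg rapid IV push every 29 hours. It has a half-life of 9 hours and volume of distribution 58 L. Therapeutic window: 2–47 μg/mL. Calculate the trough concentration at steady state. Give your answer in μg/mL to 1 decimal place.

Over one 29-h interval, 29/9 ≈ 3.2222 half-lives elapse, leaving f ≈ 0.1072 of each dose.
Accumulation ratio R = 1/(1 − f) ≈ 1/0.8928 ≈ 1.1201.
Single-dose peak C₀ = D/Vd = 2192/58 ≈ 37.793 μg/mL.
Cmax,ss = C₀/(1 − f) ≈ 37.793/0.8928 ≈ 42.331 μg/mL.
Steady-state trough Cmin,ss = Cmax,ss·f ≈ 42.331 × 0.1072 ≈ 4.538 μg/mL.
Trough 4.5 μg/mL vs MEC 2 μg/mL: adequate.

4.5 μg/mL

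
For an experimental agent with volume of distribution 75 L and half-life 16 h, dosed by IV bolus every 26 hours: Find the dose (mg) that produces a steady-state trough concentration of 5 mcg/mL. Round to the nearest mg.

782 mg

τ/t½ = 26/16 ≈ 1.625, so f = (1/2)^(26/16) ≈ 0.324210.
Cmin,ss = (D/Vd)·f/(1−f), so D = Cmin,ss·Vd·(1−f)/f.
D = 5 × 75 × (1−f)/f ≈ 5 × 75 × 2.08442 ≈ 781.66 mg.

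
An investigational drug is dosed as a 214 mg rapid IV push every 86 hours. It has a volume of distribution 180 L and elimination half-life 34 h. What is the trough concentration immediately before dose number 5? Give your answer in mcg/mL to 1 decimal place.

0.2 mcg/mL

f = (1/2)^(τ/t½) = (1/2)^(86/34) ≈ 0.1732.
C₀ = D/Vd = 214/180 ≈ 1.189 mcg/mL.
Before the 5th dose, 4 doses have been given. Superposition: Cmin = C₀·(f + f² + … + f^4).
≈ 1.189 × (0.1732 + 0.0300 + 0.0052 + 0.0009) ≈ 1.189 × 0.2093 ≈ 0.249 mcg/mL.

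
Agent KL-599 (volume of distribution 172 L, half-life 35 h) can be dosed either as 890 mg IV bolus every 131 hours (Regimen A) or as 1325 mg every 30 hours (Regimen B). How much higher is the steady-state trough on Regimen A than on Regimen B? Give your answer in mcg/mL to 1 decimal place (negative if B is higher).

-9.1 mcg/mL

Regimen A: f = (1/2)^(131/35) ≈ 0.0747; Cmin,ss = (890/172)·f/(1−f) ≈ 0.418 mcg/mL.
Regimen B: f = (1/2)^(30/35) ≈ 0.5520; Cmin,ss = (1325/172)·f/(1−f) ≈ 9.492 mcg/mL.
Difference ≈ 0.418 − 9.492 ≈ -9.074 mcg/mL.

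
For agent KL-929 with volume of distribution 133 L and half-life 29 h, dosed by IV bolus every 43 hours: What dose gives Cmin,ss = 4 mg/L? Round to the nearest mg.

τ/t½ = 43/29 ≈ 1.4828, so f = (1/2)^(43/29) ≈ 0.357804.
Cmin,ss = (D/Vd)·f/(1−f), so D = Cmin,ss·Vd·(1−f)/f.
D = 4 × 133 × (1−f)/f ≈ 4 × 133 × 1.79483 ≈ 954.85 mg.

955 mg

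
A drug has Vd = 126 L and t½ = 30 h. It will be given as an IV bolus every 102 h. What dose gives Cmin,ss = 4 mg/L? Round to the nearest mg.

τ/t½ = 102/30 ≈ 3.4, so f = (1/2)^(102/30) ≈ 0.094732.
Cmin,ss = (D/Vd)·f/(1−f), so D = Cmin,ss·Vd·(1−f)/f.
D = 4 × 126 × (1−f)/f ≈ 4 × 126 × 9.55610 ≈ 4816.27 mg.

4816 mg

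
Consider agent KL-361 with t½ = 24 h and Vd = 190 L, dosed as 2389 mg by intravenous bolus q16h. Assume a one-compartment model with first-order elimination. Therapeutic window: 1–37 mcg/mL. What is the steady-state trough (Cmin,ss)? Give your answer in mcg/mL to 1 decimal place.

21.4 mcg/mL

τ/t½ = 16/24 ≈ 0.66667, so fraction remaining f = (1/2)^(16/24) ≈ 0.6300.
Accumulation ratio R = 1/(1 − f) ≈ 1/0.3700 ≈ 2.7027.
Single-dose peak C₀ = D/Vd = 2389/190 ≈ 12.574 mcg/mL.
Cmax,ss = C₀/(1 − f) ≈ 12.574/0.3700 ≈ 33.984 mcg/mL.
One interval later, Cmin,ss = Cmax,ss·e^(−kτ) ≈ 33.984 × 0.6300 ≈ 21.410 mcg/mL.
Trough 21.4 mcg/mL vs MEC 1 mcg/mL: adequate.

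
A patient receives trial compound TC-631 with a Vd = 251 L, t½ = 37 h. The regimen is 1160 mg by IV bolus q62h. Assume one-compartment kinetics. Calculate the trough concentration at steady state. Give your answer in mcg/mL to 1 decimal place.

2.1 mcg/mL

k = ln2/t½ = ln2/37 ≈ 0.018734 h⁻¹; fraction remaining f = e^(−kτ) = e^(−0.018734×62) ≈ 0.3130.
At steady state, accumulation factor R = 1/(1 − e^(−kτ)) ≈ 1.4556.
Single-dose peak C₀ = D/Vd = 1160/251 ≈ 4.622 mcg/mL.
Cmax,ss = C₀/(1 − f) ≈ 4.622/0.6870 ≈ 6.728 mcg/mL.
One interval later, Cmin,ss = Cmax,ss·e^(−kτ) ≈ 6.728 × 0.3130 ≈ 2.106 mcg/mL.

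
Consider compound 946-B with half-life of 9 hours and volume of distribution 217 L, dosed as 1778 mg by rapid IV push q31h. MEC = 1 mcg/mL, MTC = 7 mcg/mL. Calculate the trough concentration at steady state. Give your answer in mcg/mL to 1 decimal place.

0.8 mcg/mL

Over one 31-h interval, 31/9 ≈ 3.4444 half-lives elapse, leaving f ≈ 0.0919 of each dose.
At steady state, accumulation factor R = 1/(1 − e^(−kτ)) ≈ 1.1012.
Each bolus raises the concentration by D/Vd = 1778/217 ≈ 8.194 mcg/mL.
Cmax,ss = C₀/(1 − f) ≈ 8.194/0.9081 ≈ 9.023 mcg/mL.
One interval later, Cmin,ss = Cmax,ss·e^(−kτ) ≈ 9.023 × 0.0919 ≈ 0.829 mcg/mL.
Trough 0.8 mcg/mL vs MEC 1 mcg/mL: subtherapeutic.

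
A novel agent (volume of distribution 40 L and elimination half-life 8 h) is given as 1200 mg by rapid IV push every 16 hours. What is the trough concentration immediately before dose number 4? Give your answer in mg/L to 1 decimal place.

f = (1/2)^(τ/t½) = (1/2)^(16/8) ≈ 0.2500.
C₀ = D/Vd = 1200/40 ≈ 30.000 mg/L.
Before the 4th dose, 3 doses have been given. Superposition: Cmin = C₀·(f + f² + … + f^3).
≈ 30.000 × (0.2500 + 0.0625 + 0.0156) ≈ 30.000 × 0.3281 ≈ 9.843 mg/L.

9.8 mg/L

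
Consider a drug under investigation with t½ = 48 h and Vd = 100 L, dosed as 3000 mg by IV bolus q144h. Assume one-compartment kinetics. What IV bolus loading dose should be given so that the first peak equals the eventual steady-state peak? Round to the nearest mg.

f = (1/2)^(144/48) ≈ 0.125000; accumulation ratio R = 1/(1−f) ≈ 1.14286.
Loading dose to hit Cmax,ss on first dose: D_load = D_maint·R ≈ 3000 × 1.14286 ≈ 3428.58 mg.

3429 mg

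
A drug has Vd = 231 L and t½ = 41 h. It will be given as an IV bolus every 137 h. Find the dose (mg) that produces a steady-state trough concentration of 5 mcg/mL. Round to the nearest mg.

τ/t½ = 137/41 ≈ 3.3415, so f = (1/2)^(137/41) ≈ 0.098655.
Cmin,ss = (D/Vd)·f/(1−f), so D = Cmin,ss·Vd·(1−f)/f.
D = 5 × 231 × (1−f)/f ≈ 5 × 231 × 9.13633 ≈ 10552.46 mg.

10552 mg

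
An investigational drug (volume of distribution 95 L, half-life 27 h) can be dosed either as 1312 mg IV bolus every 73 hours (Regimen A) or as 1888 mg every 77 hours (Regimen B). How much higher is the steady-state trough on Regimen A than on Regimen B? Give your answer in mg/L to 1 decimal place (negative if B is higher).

Regimen A: f = (1/2)^(73/27) ≈ 0.1535; Cmin,ss = (1312/95)·f/(1−f) ≈ 2.504 mg/L.
Regimen B: f = (1/2)^(77/27) ≈ 0.1385; Cmin,ss = (1888/95)·f/(1−f) ≈ 3.195 mg/L.
Difference ≈ 2.504 − 3.195 ≈ -0.691 mg/L.

-0.7 mg/L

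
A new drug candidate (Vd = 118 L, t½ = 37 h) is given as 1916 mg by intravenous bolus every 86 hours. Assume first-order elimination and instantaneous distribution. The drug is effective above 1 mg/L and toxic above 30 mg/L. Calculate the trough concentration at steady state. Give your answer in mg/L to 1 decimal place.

4.1 mg/L

τ/t½ = 86/37 ≈ 2.3243, so fraction remaining f = (1/2)^(86/37) ≈ 0.1997.
Accumulation ratio R = 1/(1 − f) ≈ 1/0.8003 ≈ 1.2495.
Single-dose peak C₀ = D/Vd = 1916/118 ≈ 16.237 mg/L.
Steady-state peak Cmax,ss = C₀·R ≈ 16.237 × 1.2495 ≈ 20.288 mg/L.
One interval later, Cmin,ss = Cmax,ss·e^(−kτ) ≈ 20.288 × 0.1997 ≈ 4.052 mg/L.
Trough 4.1 mg/L vs MEC 1 mg/L: adequate.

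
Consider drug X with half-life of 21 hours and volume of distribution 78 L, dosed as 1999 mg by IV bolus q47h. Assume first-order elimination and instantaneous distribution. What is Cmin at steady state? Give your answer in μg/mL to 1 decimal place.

Over one 47-h interval, 47/21 ≈ 2.2381 half-lives elapse, leaving f ≈ 0.2120 of each dose.
Accumulation ratio R = 1/(1 − f) ≈ 1/0.7880 ≈ 1.2690.
Each bolus raises the concentration by D/Vd = 1999/78 ≈ 25.628 μg/mL.
Cmax,ss = C₀/(1 − f) ≈ 25.628/0.7880 ≈ 32.523 μg/mL.
One interval later, Cmin,ss = Cmax,ss·e^(−kτ) ≈ 32.523 × 0.2120 ≈ 6.895 μg/mL.

6.9 μg/mL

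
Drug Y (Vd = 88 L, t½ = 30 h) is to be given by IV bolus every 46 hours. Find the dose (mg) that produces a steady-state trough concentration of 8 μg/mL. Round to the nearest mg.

1334 mg

τ/t½ = 46/30 ≈ 1.5333, so f = (1/2)^(46/30) ≈ 0.345478.
Cmin,ss = (D/Vd)·f/(1−f), so D = Cmin,ss·Vd·(1−f)/f.
D = 8 × 88 × (1−f)/f ≈ 8 × 88 × 1.89454 ≈ 1333.76 mg.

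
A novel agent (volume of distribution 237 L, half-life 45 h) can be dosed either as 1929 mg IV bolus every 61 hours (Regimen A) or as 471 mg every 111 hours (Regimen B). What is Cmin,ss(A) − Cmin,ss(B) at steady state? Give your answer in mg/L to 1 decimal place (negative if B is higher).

Regimen A: f = (1/2)^(61/45) ≈ 0.3908; Cmin,ss = (1929/237)·f/(1−f) ≈ 5.221 mg/L.
Regimen B: f = (1/2)^(111/45) ≈ 0.1809; Cmin,ss = (471/237)·f/(1−f) ≈ 0.439 mg/L.
Difference ≈ 5.221 − 0.439 ≈ 4.782 mg/L.

4.8 mg/L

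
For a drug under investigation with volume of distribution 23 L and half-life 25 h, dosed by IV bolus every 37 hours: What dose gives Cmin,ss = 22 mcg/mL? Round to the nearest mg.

τ/t½ = 37/25 ≈ 1.48, so f = (1/2)^(37/25) ≈ 0.358489.
Cmin,ss = (D/Vd)·f/(1−f), so D = Cmin,ss·Vd·(1−f)/f.
D = 22 × 23 × (1−f)/f ≈ 22 × 23 × 1.78949 ≈ 905.48 mg.

905 mg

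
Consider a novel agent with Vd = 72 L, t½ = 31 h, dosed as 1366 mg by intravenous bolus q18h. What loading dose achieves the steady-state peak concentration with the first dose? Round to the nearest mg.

4123 mg

f = (1/2)^(18/31) ≈ 0.668665; accumulation ratio R = 1/(1−f) ≈ 3.01809.
Loading dose to hit Cmax,ss on first dose: D_load = D_maint·R ≈ 1366 × 3.01809 ≈ 4122.71 mg.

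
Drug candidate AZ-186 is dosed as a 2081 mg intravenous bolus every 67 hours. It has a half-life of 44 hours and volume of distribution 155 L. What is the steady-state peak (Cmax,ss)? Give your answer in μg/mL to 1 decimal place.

20.6 μg/mL

k = ln2/t½ = ln2/44 ≈ 0.015753 h⁻¹; fraction remaining f = e^(−kτ) = e^(−0.015753×67) ≈ 0.3480.
Accumulation ratio R = 1/(1 − f) ≈ 1/0.6520 ≈ 1.5337.
Each bolus raises the concentration by D/Vd = 2081/155 ≈ 13.426 μg/mL.
Steady-state peak Cmax,ss = C₀·R ≈ 13.426 × 1.5337 ≈ 20.591 μg/mL.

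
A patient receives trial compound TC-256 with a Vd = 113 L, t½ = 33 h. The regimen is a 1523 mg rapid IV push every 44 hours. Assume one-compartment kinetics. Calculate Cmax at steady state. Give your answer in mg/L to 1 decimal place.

τ/t½ = 44/33 ≈ 1.3333, so fraction remaining f = (1/2)^(44/33) ≈ 0.3969.
At steady state, accumulation factor R = 1/(1 − e^(−kτ)) ≈ 1.6581.
Each bolus raises the concentration by D/Vd = 1523/113 ≈ 13.478 mg/L.
Cmax,ss = C₀/(1 − f) ≈ 13.478/0.6031 ≈ 22.348 mg/L.

22.3 mg/L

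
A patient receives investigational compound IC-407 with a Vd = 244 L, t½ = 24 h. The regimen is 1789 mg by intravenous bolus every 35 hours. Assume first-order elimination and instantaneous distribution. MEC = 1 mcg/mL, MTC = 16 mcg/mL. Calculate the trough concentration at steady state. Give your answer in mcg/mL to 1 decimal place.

4.2 mcg/mL

τ/t½ = 35/24 ≈ 1.4583, so fraction remaining f = (1/2)^(35/24) ≈ 0.3639.
At steady state, accumulation factor R = 1/(1 − e^(−kτ)) ≈ 1.5721.
Single-dose peak C₀ = D/Vd = 1789/244 ≈ 7.332 mcg/mL.
Cmax,ss = C₀/(1 − f) ≈ 7.332/0.6361 ≈ 11.526 mcg/mL.
One interval later, Cmin,ss = Cmax,ss·e^(−kτ) ≈ 11.526 × 0.3639 ≈ 4.194 mcg/mL.
Trough 4.2 mcg/mL vs MEC 1 mcg/mL: adequate.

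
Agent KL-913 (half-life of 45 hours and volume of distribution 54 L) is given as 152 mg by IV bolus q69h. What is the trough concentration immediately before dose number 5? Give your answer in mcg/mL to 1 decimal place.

1.5 mcg/mL

f = (1/2)^(τ/t½) = (1/2)^(69/45) ≈ 0.3455.
C₀ = D/Vd = 152/54 ≈ 2.815 mcg/mL.
Before the 5th dose, 4 doses have been given. Superposition: Cmin = C₀·(f + f² + … + f^4).
≈ 2.815 × (0.3455 + 0.1194 + 0.0412 + 0.0142) ≈ 2.815 × 0.5203 ≈ 1.465 mcg/mL.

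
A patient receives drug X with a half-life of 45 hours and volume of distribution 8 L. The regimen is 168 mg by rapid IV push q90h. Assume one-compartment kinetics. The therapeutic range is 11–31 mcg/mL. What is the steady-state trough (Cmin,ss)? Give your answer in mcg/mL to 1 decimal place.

The dosing interval is 2 half-lives, so f = 2^(−2) = 0.25.
At steady state, R = 1/(1 − 0.25) = 4/3.
Single-dose peak C₀ = D/Vd = 168/8 = 21 mcg/mL.
Steady-state peak Cmax,ss = C₀·R = 21 × 4/3 ≈ 28.000 mcg/mL.
Steady-state trough Cmin,ss = Cmax,ss·f ≈ 28.000 × 0.25 ≈ 7.000 mcg/mL.
Trough 7.0 mcg/mL vs MEC 11 mcg/mL: subtherapeutic.

7.0 mcg/mL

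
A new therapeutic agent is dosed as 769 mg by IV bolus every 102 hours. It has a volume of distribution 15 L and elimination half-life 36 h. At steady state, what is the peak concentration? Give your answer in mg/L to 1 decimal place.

59.6 mg/L

k = ln2/t½ = ln2/36 ≈ 0.019254 h⁻¹; fraction remaining f = e^(−kτ) = e^(−0.019254×102) ≈ 0.1403.
Accumulation ratio R = 1/(1 − f) ≈ 1/0.8597 ≈ 1.1632.
Single-dose peak C₀ = D/Vd = 769/15 ≈ 51.267 mg/L.
Steady-state peak Cmax,ss = C₀·R ≈ 51.267 × 1.1632 ≈ 59.634 mg/L.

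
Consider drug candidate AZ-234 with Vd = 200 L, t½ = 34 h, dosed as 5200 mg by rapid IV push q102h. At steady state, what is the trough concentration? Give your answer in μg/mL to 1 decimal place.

The dosing interval is 3 half-lives, so f = 2^(−3) = 0.125.
Accumulation ratio R = 1/(1 − f) = 1/0.875 = 8/7.
Single-dose peak C₀ = D/Vd = 5200/200 = 26 μg/mL.
Steady-state peak Cmax,ss = C₀·R = 26 × 8/7 ≈ 29.714 μg/mL.
Steady-state trough Cmin,ss = Cmax,ss·f ≈ 29.714 × 0.125 ≈ 3.714 μg/mL.

3.7 μg/mL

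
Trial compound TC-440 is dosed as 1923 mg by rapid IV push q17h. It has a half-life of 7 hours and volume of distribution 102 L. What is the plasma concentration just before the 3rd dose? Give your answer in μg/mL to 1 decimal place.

f = (1/2)^(τ/t½) = (1/2)^(17/7) ≈ 0.1857.
C₀ = D/Vd = 1923/102 ≈ 18.853 μg/mL.
Before the 3rd dose, 2 doses have been given. Superposition: Cmin = C₀·(f + f²).
≈ 18.853 × (0.1857 + 0.0345) ≈ 18.853 × 0.2202 ≈ 4.151 μg/mL.

4.2 μg/mL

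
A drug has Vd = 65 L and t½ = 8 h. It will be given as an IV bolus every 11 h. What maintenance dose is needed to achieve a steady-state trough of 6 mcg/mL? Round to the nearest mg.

τ/t½ = 11/8 ≈ 1.375, so f = (1/2)^(11/8) ≈ 0.385553.
Cmin,ss = (D/Vd)·f/(1−f), so D = Cmin,ss·Vd·(1−f)/f.
D = 6 × 65 × (1−f)/f ≈ 6 × 65 × 1.59368 ≈ 621.54 mg.

622 mg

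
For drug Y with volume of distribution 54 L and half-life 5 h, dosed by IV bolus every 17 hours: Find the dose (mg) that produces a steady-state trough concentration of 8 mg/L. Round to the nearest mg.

4128 mg

τ/t½ = 17/5 ≈ 3.4, so f = (1/2)^(17/5) ≈ 0.094732.
Cmin,ss = (D/Vd)·f/(1−f), so D = Cmin,ss·Vd·(1−f)/f.
D = 8 × 54 × (1−f)/f ≈ 8 × 54 × 9.55610 ≈ 4128.24 mg.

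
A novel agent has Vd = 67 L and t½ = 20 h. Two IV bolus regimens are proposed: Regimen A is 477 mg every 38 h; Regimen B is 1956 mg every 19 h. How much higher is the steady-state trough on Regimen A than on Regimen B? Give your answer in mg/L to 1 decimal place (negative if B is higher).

-28.7 mg/L

Regimen A: f = (1/2)^(38/20) ≈ 0.2679; Cmin,ss = (477/67)·f/(1−f) ≈ 2.605 mg/L.
Regimen B: f = (1/2)^(19/20) ≈ 0.5176; Cmin,ss = (1956/67)·f/(1−f) ≈ 31.324 mg/L.
Difference ≈ 2.605 − 31.324 ≈ -28.719 mg/L.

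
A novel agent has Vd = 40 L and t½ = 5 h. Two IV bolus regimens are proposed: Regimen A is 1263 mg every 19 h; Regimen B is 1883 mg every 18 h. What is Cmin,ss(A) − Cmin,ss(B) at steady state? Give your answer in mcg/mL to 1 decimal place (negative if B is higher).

-1.8 mcg/mL

Regimen A: f = (1/2)^(19/5) ≈ 0.0718; Cmin,ss = (1263/40)·f/(1−f) ≈ 2.442 mcg/mL.
Regimen B: f = (1/2)^(18/5) ≈ 0.0825; Cmin,ss = (1883/40)·f/(1−f) ≈ 4.233 mcg/mL.
Difference ≈ 2.442 − 4.233 ≈ -1.791 mcg/mL.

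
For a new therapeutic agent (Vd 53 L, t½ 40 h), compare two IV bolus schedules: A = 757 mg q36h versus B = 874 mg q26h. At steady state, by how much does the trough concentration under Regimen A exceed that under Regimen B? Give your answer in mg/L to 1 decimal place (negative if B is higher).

-12.5 mg/L

Regimen A: f = (1/2)^(36/40) ≈ 0.5359; Cmin,ss = (757/53)·f/(1−f) ≈ 16.493 mg/L.
Regimen B: f = (1/2)^(26/40) ≈ 0.6373; Cmin,ss = (874/53)·f/(1−f) ≈ 28.976 mg/L.
Difference ≈ 16.493 − 28.976 ≈ -12.483 mg/L.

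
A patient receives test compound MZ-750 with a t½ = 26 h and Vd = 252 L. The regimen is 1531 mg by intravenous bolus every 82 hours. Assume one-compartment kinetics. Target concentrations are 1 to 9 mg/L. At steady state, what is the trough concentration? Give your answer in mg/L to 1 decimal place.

0.8 mg/L

k = ln2/t½ = ln2/26 ≈ 0.026660 h⁻¹; fraction remaining f = e^(−kτ) = e^(−0.026660×82) ≈ 0.1124.
Accumulation ratio R = 1/(1 − f) ≈ 1/0.8876 ≈ 1.1266.
Each bolus raises the concentration by D/Vd = 1531/252 ≈ 6.075 mg/L.
Cmax,ss = C₀/(1 − f) ≈ 6.075/0.8876 ≈ 6.844 mg/L.
One interval later, Cmin,ss = Cmax,ss·e^(−kτ) ≈ 6.844 × 0.1124 ≈ 0.769 mg/L.
Trough 0.8 mg/L vs MEC 1 mg/L: subtherapeutic.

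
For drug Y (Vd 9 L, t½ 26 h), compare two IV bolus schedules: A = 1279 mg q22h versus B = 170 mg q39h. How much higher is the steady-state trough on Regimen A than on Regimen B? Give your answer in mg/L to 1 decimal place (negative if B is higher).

Regimen A: f = (1/2)^(22/26) ≈ 0.5563; Cmin,ss = (1279/9)·f/(1−f) ≈ 178.175 mg/L.
Regimen B: f = (1/2)^(39/26) ≈ 0.3536; Cmin,ss = (170/9)·f/(1−f) ≈ 10.333 mg/L.
Difference ≈ 178.175 − 10.333 ≈ 167.842 mg/L.

167.8 mg/L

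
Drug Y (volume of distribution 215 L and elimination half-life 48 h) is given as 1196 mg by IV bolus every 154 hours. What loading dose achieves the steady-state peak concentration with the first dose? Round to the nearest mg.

f = (1/2)^(154/48) ≈ 0.108192; accumulation ratio R = 1/(1−f) ≈ 1.12132.
Loading dose to hit Cmax,ss on first dose: D_load = D_maint·R ≈ 1196 × 1.12132 ≈ 1341.10 mg.

1341 mg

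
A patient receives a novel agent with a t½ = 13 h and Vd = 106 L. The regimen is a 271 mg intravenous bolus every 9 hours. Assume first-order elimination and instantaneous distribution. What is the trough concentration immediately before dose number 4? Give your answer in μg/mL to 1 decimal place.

3.2 μg/mL

f = (1/2)^(τ/t½) = (1/2)^(9/13) ≈ 0.6189.
C₀ = D/Vd = 271/106 ≈ 2.557 μg/mL.
Before the 4th dose, 3 doses have been given. Superposition: Cmin = C₀·(f + f² + … + f^3).
≈ 2.557 × (0.6189 + 0.3830 + 0.2371) ≈ 2.557 × 1.2390 ≈ 3.168 μg/mL.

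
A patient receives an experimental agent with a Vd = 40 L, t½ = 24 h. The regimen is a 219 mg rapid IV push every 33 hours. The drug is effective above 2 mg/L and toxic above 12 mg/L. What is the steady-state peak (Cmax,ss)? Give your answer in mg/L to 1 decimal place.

8.9 mg/L

Over one 33-h interval, 33/24 ≈ 1.375 half-lives elapse, leaving f ≈ 0.3856 of each dose.
Accumulation ratio R = 1/(1 − f) ≈ 1/0.6144 ≈ 1.6276.
Each bolus raises the concentration by D/Vd = 219/40 ≈ 5.475 mg/L.
Steady-state peak Cmax,ss = C₀·R ≈ 5.475 × 1.6276 ≈ 8.911 mg/L.
Peak 8.9 mg/L vs MTC 12 mg/L: below toxic threshold.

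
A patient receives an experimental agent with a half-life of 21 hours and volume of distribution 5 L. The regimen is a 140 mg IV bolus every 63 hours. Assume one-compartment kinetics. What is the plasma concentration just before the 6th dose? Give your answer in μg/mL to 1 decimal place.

f = (1/2)^(τ/t½) = (1/2)^(63/21) ≈ 0.1250.
C₀ = D/Vd = 140/5 ≈ 28.000 μg/mL.
Before the 6th dose, 5 doses have been given. Superposition: Cmin = C₀·(f + f² + … + f^5).
≈ 28.000 × (0.1250 + 0.0156 + 0.0020 + 0.0002 + 0.0000) ≈ 28.000 × 0.1428 ≈ 3.998 μg/mL.

4.0 μg/mL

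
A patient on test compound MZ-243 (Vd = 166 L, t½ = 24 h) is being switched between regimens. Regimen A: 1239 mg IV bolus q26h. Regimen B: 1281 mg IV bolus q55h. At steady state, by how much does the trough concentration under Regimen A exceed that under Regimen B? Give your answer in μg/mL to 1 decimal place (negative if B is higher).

4.7 μg/mL

Regimen A: f = (1/2)^(26/24) ≈ 0.4719; Cmin,ss = (1239/166)·f/(1−f) ≈ 6.670 μg/mL.
Regimen B: f = (1/2)^(55/24) ≈ 0.2042; Cmin,ss = (1281/166)·f/(1−f) ≈ 1.980 μg/mL.
Difference ≈ 6.670 − 1.980 ≈ 4.690 μg/mL.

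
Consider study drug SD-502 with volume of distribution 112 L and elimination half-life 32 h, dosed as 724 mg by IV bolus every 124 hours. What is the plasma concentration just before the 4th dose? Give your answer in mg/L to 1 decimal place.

f = (1/2)^(τ/t½) = (1/2)^(124/32) ≈ 0.0682.
C₀ = D/Vd = 724/112 ≈ 6.464 mg/L.
Before the 4th dose, 3 doses have been given. Superposition: Cmin = C₀·(f + f² + … + f^3).
≈ 6.464 × (0.0682 + 0.0047 + 0.0003) ≈ 6.464 × 0.0732 ≈ 0.473 mg/L.

0.5 mg/L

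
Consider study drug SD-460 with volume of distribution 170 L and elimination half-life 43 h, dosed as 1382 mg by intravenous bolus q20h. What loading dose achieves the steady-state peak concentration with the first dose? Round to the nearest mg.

5015 mg

f = (1/2)^(20/43) ≈ 0.724413; accumulation ratio R = 1/(1−f) ≈ 3.62862.
Loading dose to hit Cmax,ss on first dose: D_load = D_maint·R ≈ 1382 × 3.62862 ≈ 5014.75 mg.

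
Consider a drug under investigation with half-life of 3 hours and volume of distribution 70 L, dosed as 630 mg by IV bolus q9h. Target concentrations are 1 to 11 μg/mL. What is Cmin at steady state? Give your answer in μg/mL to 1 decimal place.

The dosing interval is 3 half-lives, so f = 2^(−3) = 0.125.
At steady state, R = 1/(1 − 0.125) = 8/7.
Single-dose peak C₀ = D/Vd = 630/70 = 9 μg/mL.
Steady-state peak Cmax,ss = C₀·R = 9 × 8/7 ≈ 10.286 μg/mL.
Steady-state trough Cmin,ss = Cmax,ss·f ≈ 10.286 × 0.125 ≈ 1.286 μg/mL.
Trough 1.3 μg/mL vs MEC 1 μg/mL: adequate.

1.3 μg/mL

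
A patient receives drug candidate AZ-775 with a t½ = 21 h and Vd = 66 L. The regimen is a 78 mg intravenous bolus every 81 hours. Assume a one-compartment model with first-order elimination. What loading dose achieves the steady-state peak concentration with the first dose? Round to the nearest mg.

f = (1/2)^(81/21) ≈ 0.069006; accumulation ratio R = 1/(1−f) ≈ 1.07412.
Loading dose to hit Cmax,ss on first dose: D_load = D_maint·R ≈ 78 × 1.07412 ≈ 83.78 mg.

84 mg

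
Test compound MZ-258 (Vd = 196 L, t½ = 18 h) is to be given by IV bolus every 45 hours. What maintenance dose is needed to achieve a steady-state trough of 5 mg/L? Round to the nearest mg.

τ/t½ = 45/18 ≈ 2.5, so f = (1/2)^(45/18) ≈ 0.176777.
Cmin,ss = (D/Vd)·f/(1−f), so D = Cmin,ss·Vd·(1−f)/f.
D = 5 × 196 × (1−f)/f ≈ 5 × 196 × 4.65684 ≈ 4563.70 mg.

4564 mg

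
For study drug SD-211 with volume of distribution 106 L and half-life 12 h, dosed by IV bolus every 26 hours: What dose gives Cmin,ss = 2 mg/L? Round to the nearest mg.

τ/t½ = 26/12 ≈ 2.1667, so f = (1/2)^(26/12) ≈ 0.222725.
Cmin,ss = (D/Vd)·f/(1−f), so D = Cmin,ss·Vd·(1−f)/f.
D = 2 × 106 × (1−f)/f ≈ 2 × 106 × 3.48984 ≈ 739.85 mg.

740 mg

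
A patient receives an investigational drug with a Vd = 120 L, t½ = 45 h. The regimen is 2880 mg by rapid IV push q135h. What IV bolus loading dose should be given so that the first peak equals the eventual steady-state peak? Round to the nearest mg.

3291 mg

f = (1/2)^(135/45) ≈ 0.125000; accumulation ratio R = 1/(1−f) ≈ 1.14286.
Loading dose to hit Cmax,ss on first dose: D_load = D_maint·R ≈ 2880 × 1.14286 ≈ 3291.44 mg.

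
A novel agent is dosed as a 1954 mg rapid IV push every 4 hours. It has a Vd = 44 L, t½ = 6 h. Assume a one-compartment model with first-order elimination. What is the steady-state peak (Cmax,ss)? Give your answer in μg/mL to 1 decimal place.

120.0 μg/mL

k = ln2/t½ = ln2/6 ≈ 0.115525 h⁻¹; fraction remaining f = e^(−kτ) = e^(−0.115525×4) ≈ 0.6300.
At steady state, accumulation factor R = 1/(1 − e^(−kτ)) ≈ 2.7027.
Each bolus raises the concentration by D/Vd = 1954/44 ≈ 44.409 μg/mL.
Steady-state peak Cmax,ss = C₀·R ≈ 44.409 × 2.7027 ≈ 120.024 μg/mL.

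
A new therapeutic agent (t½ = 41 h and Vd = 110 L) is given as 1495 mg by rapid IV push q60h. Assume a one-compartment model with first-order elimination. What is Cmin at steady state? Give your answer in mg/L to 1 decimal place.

7.7 mg/L

k = ln2/t½ = ln2/41 ≈ 0.016906 h⁻¹; fraction remaining f = e^(−kτ) = e^(−0.016906×60) ≈ 0.3626.
Single-dose peak C₀ = D/Vd = 1495/110 ≈ 13.591 mg/L.
Steady-state trough Cmin,ss = C₀·f/(1−f) ≈ 13.591 × 0.3626/0.6374 ≈ 7.732 mg/L.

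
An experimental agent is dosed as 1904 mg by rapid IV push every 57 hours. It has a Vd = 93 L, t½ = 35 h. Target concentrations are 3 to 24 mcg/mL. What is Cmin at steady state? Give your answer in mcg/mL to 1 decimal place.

9.8 mcg/mL

τ/t½ = 57/35 ≈ 1.6286, so fraction remaining f = (1/2)^(57/35) ≈ 0.3234.
Accumulation ratio R = 1/(1 − f) ≈ 1/0.6766 ≈ 1.4780.
Each bolus raises the concentration by D/Vd = 1904/93 ≈ 20.473 mcg/mL.
Steady-state peak Cmax,ss = C₀·R ≈ 20.473 × 1.4780 ≈ 30.259 mcg/mL.
One interval later, Cmin,ss = Cmax,ss·e^(−kτ) ≈ 30.259 × 0.3234 ≈ 9.786 mcg/mL.
Trough 9.8 mcg/mL vs MEC 3 mcg/mL: adequate.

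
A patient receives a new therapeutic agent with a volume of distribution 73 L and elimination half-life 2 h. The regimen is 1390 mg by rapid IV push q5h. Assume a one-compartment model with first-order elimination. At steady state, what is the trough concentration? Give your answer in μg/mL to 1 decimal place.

τ/t½ = 5/2 ≈ 2.5, so fraction remaining f = (1/2)^(5/2) ≈ 0.1768.
Accumulation ratio R = 1/(1 − f) ≈ 1/0.8232 ≈ 1.2148.
Each bolus raises the concentration by D/Vd = 1390/73 ≈ 19.041 μg/mL.
Cmax,ss = C₀/(1 − f) ≈ 19.041/0.8232 ≈ 23.130 μg/mL.
Steady-state trough Cmin,ss = Cmax,ss·f ≈ 23.130 × 0.1768 ≈ 4.089 μg/mL.

4.1 μg/mL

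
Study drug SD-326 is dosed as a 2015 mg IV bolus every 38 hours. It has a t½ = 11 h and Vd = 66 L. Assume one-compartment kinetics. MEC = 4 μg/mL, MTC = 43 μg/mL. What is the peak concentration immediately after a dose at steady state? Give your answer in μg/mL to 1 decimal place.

33.6 μg/mL

Over one 38-h interval, 38/11 ≈ 3.4545 half-lives elapse, leaving f ≈ 0.0912 of each dose.
Accumulation ratio R = 1/(1 − f) ≈ 1/0.9088 ≈ 1.1004.
Single-dose peak C₀ = D/Vd = 2015/66 ≈ 30.530 μg/mL.
Steady-state peak Cmax,ss = C₀·R ≈ 30.530 × 1.1004 ≈ 33.595 μg/mL.
Peak 33.6 μg/mL vs MTC 43 μg/mL: below toxic threshold.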